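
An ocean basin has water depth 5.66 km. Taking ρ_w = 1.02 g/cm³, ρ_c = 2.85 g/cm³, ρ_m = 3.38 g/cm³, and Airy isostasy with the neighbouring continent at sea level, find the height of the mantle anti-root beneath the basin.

19.5 km

For local isostatic compensation: replacing crust with seawater at the top is compensated by replacing crust with mantle at the base: d (ρ_c − ρ_w) = a (ρ_m − ρ_c).
a = d (ρ_c − ρ_w)/(ρ_m − ρ_c) = 5.66 km × 1.83/0.53 = 19.5 km.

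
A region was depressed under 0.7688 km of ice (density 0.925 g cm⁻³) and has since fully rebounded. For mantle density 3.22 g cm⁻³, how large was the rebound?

0.221 km

Removing the load lets mantle flow back in; uplift u satisfies ρ_ice t = ρ_m u.
u = t ρ_ice/ρ_m = 0.7688 km × 0.925/3.22 = 0.221 km.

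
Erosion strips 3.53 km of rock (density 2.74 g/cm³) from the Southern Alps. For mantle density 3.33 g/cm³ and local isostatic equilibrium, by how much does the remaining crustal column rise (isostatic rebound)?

2.9 km

Unloading: uplift u = e ρ_c/ρ_m = 3.53 km × 2.74/3.33 = 2.9 km.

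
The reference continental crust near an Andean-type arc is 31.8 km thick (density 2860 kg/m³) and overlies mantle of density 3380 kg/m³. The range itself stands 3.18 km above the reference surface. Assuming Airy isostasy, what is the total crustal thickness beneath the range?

Root depth r = h ρ_c / (ρ_m − ρ_c) = 3.18 km × 2860 / 520 = 17.49 km.
Total thickness = T + h + r = 31.8 km + 3.18 km + 17.49 km = 52.5 km.

52.5 km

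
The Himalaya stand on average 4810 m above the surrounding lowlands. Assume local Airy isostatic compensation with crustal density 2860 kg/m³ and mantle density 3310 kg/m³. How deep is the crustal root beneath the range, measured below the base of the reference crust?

30600 m

Equating mass per unit area of the two columns: the weight of the topography is balanced by the buoyancy of the root, ρ_c h = (ρ_m − ρ_c) r.
r = h · ρ_c / (ρ_m − ρ_c) = 4810 m × 2860 / (3310 − 2860) = 30600 m.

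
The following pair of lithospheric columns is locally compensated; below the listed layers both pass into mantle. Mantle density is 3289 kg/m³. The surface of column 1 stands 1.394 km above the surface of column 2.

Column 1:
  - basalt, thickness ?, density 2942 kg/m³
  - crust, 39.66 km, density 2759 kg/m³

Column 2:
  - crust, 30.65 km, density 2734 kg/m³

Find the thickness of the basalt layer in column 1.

1.66 km

Take the compensation level at the base of the deeper column (depth z_c below the surface of column 1) and equate Σ ρ_i t_i down to z_c; mantle fills any gap and the z_c terms cancel.
Column 1: x×2942 + 39.66×2759 + (z_c − 39.66 − x)×3289
Column 2: 1.394×0 + 30.65×2734 + (z_c − 1.394 − 30.65)×3289
The z_c×3289 term appears on both sides and cancels. Collect the known terms of each column as K = Σ(ρt)_known − 3289 × (depth of known layers): K_1 = 109421.94 − 3289×39.66 = −21019.8; K_2 = 83797.1 − 3289×(1.394 + 30.65) = −21595.616.
Balance: K_1 − x×(3289 − 2942) = K_2, so x = (K_1 − K_2)/(3289 − 2942) = 575.816/347 = 1.66 km.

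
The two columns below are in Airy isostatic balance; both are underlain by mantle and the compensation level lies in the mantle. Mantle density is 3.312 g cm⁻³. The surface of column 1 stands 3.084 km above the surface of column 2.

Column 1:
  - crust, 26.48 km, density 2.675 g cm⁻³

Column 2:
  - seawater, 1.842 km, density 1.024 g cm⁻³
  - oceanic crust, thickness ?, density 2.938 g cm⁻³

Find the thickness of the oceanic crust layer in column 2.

6.52 km

Take the compensation level at the base of the deeper column (depth z_c below the surface of column 1) and equate Σ ρ_i t_i down to z_c; mantle fills any gap and the z_c terms cancel.
Column 1: 26.48×2.675 + (z_c − 26.48)×3.312
Column 2: 3.084×0 + 1.842×1.024 + x×2.938 + (z_c − 3.084 − 1.842 − x)×3.312
The z_c×3.312 term appears on both sides and cancels. Collect the known terms of each column as K = Σ(ρt)_known − 3.312 × (depth of known layers): K_1 = 70.834 − 3.312×26.48 = −16.86776; K_2 = 1.886208 − 3.312×(3.084 + 1.842) = −14.428704.
Balance: K_1 = K_2 − x×(3.312 − 2.938), so x = (K_2 − K_1)/(3.312 − 2.938) = 2.43906/0.374 = 6.52 km.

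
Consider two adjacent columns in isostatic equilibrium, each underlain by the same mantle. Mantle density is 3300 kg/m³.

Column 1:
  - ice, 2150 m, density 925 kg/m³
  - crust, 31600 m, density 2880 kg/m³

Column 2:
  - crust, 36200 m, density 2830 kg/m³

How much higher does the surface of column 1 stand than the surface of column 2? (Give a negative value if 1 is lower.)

For any compensation level in the mantle, the mantle terms cancel and isostasy reduces to e = (Σt_1 − Σt_2) − (Σ(ρt)_1 − Σ(ρt)_2) / ρ_m.
Σt_1 = 33750 m; Σt_2 = 36200 m; Σ(ρt)_1 = 92996750; Σ(ρt)_2 = 102446000 (in m·kg/m³).
e = (33750 − 36200) − (92996750 − 102446000) / 3300 = 413 m.

413 m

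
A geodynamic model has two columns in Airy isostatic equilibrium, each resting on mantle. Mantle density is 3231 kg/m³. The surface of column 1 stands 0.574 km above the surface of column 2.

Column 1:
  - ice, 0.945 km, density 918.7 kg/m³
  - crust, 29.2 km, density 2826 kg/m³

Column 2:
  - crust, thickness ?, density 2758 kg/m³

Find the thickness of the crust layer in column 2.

25.7 km

Take the compensation level at the base of the deeper column (depth z_c below the surface of column 1) and equate Σ ρ_i t_i down to z_c; mantle fills any gap and the z_c terms cancel.
Column 1: 0.945×918.7 + 29.2×2826 + (z_c − 30.145)×3231
Column 2: 0.574×0 + x×2758 + (z_c − 0.574 − 0 − x)×3231
The z_c×3231 term appears on both sides and cancels. Collect the known terms of each column as K = Σ(ρt)_known − 3231 × (depth of known layers): K_1 = 83387.3715 − 3231×30.145 = −14011.1235; K_2 = 0 − 3231×(0.574 + 0) = −1854.594.
Balance: K_1 = K_2 − x×(3231 − 2758), so x = (K_2 − K_1)/(3231 − 2758) = 12156.5/473 = 25.7 km.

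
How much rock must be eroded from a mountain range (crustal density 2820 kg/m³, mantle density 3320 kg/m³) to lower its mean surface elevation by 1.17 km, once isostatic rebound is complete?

7.77 km

Net drop Δ = e − u = e − e ρ_c/ρ_m = e (ρ_m − ρ_c)/ρ_m.
e = Δ ρ_m/(ρ_m − ρ_c) = 1.17 km × 3320/500 = 7.77 km.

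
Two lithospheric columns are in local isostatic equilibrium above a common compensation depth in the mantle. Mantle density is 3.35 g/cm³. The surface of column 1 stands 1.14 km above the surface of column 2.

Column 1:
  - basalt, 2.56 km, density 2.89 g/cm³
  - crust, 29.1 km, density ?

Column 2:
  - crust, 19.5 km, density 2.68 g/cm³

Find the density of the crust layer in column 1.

Take the compensation level at the base of the deeper column (depth z_c below the surface of column 1) and equate Σ ρ_i t_i down to z_c; mantle fills any gap and the z_c terms cancel.
Column 1: 2.56×2.89 + 29.1×ρ + (z_c − 31.66)×3.35
Column 2: 1.14×0 + 19.5×2.68 + (z_c − 1.14 − 19.5)×3.35
The z_c×3.35 term appears on both sides and cancels. Collect the known terms of each column as K = Σ(ρt)_known − 3.35 × (depth of known layers): K_1 = 7.3984 − 3.35×31.66 = −98.6626; K_2 = 52.26 − 3.35×(1.14 + 19.5) = −16.884.
Balance: K_1 + 29.1×ρ = K_2, so ρ = (K_2 − K_1)/29.1 = 81.7786/29.1 = 2.81 g/cm³.

2.81 g/cm³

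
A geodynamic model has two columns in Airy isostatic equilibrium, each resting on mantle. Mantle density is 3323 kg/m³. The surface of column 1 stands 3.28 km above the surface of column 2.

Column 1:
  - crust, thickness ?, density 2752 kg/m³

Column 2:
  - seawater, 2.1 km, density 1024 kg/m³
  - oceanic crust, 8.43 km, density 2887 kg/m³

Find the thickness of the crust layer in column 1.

34 km

Take the compensation level at the base of the deeper column (depth z_c below the surface of column 1) and equate Σ ρ_i t_i down to z_c; mantle fills any gap and the z_c terms cancel.
Column 1: x×2752 + (z_c − 0 − x)×3323
Column 2: 3.28×0 + 2.1×1024 + 8.43×2887 + (z_c − 3.28 − 10.53)×3323
The z_c×3323 term appears on both sides and cancels. Collect the known terms of each column as K = Σ(ρt)_known − 3323 × (depth of known layers): K_1 = 0 − 3323×0 = 0; K_2 = 26487.81 − 3323×(3.28 + 10.53) = −19402.82.
Balance: K_1 − x×(3323 − 2752) = K_2, so x = (K_1 − K_2)/(3323 − 2752) = 19402.8/571 = 34 km.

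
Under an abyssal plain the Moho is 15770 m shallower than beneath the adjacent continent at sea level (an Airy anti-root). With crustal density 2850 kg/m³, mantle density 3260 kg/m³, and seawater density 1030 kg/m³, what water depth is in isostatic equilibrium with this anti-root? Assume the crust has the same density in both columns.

3550 m

Replacing a thickness d of crust by seawater at the top must be balanced by replacing crust with mantle at the base: d (ρ_c − ρ_w) = a (ρ_m − ρ_c).
d = a (ρ_m − ρ_c)/(ρ_c − ρ_w) = 15770 m × 410/1820 = 3550 m.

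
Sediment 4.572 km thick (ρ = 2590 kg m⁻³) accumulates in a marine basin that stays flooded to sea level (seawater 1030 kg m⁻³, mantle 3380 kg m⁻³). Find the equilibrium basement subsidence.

3.04 km

Submarine loading: the sediment displaces seawater, and the subsidence is in turn flooded, so s (ρ_m − ρ_w) = t (ρ_sed − ρ_w).
s = 4.572 km × (2590 − 1030) / (3380 − 1030) = 3.04 km.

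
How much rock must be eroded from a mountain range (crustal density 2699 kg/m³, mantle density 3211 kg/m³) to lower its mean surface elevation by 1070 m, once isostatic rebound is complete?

6710 m

Net drop Δ = e − u = e − e ρ_c/ρ_m = e (ρ_m − ρ_c)/ρ_m.
e = Δ ρ_m/(ρ_m − ρ_c) = 1070 m × 3211/512 = 6710 m.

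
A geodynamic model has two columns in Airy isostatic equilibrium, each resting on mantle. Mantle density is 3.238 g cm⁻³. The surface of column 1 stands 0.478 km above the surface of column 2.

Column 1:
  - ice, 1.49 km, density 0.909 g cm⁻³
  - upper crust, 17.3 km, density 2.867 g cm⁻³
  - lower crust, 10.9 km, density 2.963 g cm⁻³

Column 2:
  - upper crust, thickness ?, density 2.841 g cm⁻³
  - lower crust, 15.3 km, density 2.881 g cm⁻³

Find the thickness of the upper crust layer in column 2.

Take the compensation level at the base of the deeper column (depth z_c below the surface of column 1) and equate Σ ρ_i t_i down to z_c; mantle fills any gap and the z_c terms cancel.
Column 1: 1.49×0.909 + 17.3×2.867 + 10.9×2.963 + (z_c − 29.69)×3.238
Column 2: 0.478×0 + x×2.841 + 15.3×2.881 + (z_c − 0.478 − 15.3 − x)×3.238
The z_c×3.238 term appears on both sides and cancels. Collect the known terms of each column as K = Σ(ρt)_known − 3.238 × (depth of known layers): K_1 = 83.25021 − 3.238×29.69 = −12.88601; K_2 = 44.0793 − 3.238×(0.478 + 15.3) = −7.009864.
Balance: K_1 = K_2 − x×(3.238 − 2.841), so x = (K_2 − K_1)/(3.238 − 2.841) = 5.87615/0.397 = 14.8 km.

14.8 km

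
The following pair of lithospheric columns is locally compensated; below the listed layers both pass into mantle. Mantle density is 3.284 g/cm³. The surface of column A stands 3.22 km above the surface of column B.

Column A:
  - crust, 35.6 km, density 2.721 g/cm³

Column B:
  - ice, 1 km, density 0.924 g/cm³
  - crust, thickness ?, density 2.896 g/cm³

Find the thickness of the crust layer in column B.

18.3 km

Take the compensation level at the base of the deeper column (depth z_c below the surface of column A) and equate Σ ρ_i t_i down to z_c; mantle fills any gap and the z_c terms cancel.
Column A: 35.6×2.721 + (z_c − 35.6)×3.284
Column B: 3.22×0 + 1×0.924 + x×2.896 + (z_c − 3.22 − 1 − x)×3.284
The z_c×3.284 term appears on both sides and cancels. Collect the known terms of each column as K = Σ(ρt)_known − 3.284 × (depth of known layers): K_A = 96.8676 − 3.284×35.6 = −20.0428; K_B = 0.924 − 3.284×(3.22 + 1) = −12.93448.
Balance: K_A = K_B − x×(3.284 − 2.896), so x = (K_B − K_A)/(3.284 − 2.896) = 7.10832/0.388 = 18.3 km.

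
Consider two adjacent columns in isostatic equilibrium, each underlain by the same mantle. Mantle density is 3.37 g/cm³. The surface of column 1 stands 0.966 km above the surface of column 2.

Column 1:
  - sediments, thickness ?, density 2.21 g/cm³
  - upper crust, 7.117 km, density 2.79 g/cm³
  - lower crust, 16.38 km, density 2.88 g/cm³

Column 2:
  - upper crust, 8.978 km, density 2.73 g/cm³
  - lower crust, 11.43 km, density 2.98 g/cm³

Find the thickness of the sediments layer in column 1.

1.12 km

Take the compensation level at the base of the deeper column (depth z_c below the surface of column 1) and equate Σ ρ_i t_i down to z_c; mantle fills any gap and the z_c terms cancel.
Column 1: x×2.21 + 7.117×2.79 + 16.38×2.88 + (z_c − 23.497 − x)×3.37
Column 2: 0.966×0 + 8.978×2.73 + 11.43×2.98 + (z_c − 0.966 − 20.408)×3.37
The z_c×3.37 term appears on both sides and cancels. Collect the known terms of each column as K = Σ(ρt)_known − 3.37 × (depth of known layers): K_1 = 67.03083 − 3.37×23.497 = −12.15406; K_2 = 58.57134 − 3.37×(0.966 + 20.408) = −13.45904.
Balance: K_1 − x×(3.37 − 2.21) = K_2, so x = (K_1 − K_2)/(3.37 − 2.21) = 1.30498/1.16 = 1.12 km.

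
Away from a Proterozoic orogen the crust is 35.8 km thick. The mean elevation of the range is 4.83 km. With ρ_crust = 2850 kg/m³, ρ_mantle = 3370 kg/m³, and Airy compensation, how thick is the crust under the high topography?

Root depth r = h ρ_c / (ρ_m − ρ_c) = 4.83 km × 2850 / 520 = 26.47 km.
Total thickness = T + h + r = 35.8 km + 4.83 km + 26.47 km = 67.1 km.

67.1 km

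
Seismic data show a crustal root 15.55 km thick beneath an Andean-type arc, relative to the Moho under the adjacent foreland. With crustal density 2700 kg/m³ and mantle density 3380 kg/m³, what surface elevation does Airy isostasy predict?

3.92 km

Balancing pressure at the compensation depth: ρ_c h = (ρ_m − ρ_c) r.
h = r (ρ_m − ρ_c) / ρ_c = 15.55 km × (3380 − 2700) / 2700 = 3.92 km.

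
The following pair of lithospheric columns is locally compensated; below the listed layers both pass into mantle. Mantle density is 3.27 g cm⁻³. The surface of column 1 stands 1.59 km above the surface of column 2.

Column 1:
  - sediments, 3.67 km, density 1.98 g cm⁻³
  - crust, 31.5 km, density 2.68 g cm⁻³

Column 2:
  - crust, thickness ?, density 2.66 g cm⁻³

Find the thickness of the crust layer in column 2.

Take the compensation level at the base of the deeper column (depth z_c below the surface of column 1) and equate Σ ρ_i t_i down to z_c; mantle fills any gap and the z_c terms cancel.
Column 1: 3.67×1.98 + 31.5×2.68 + (z_c − 35.17)×3.27
Column 2: 1.59×0 + x×2.66 + (z_c − 1.59 − 0 − x)×3.27
The z_c×3.27 term appears on both sides and cancels. Collect the known terms of each column as K = Σ(ρt)_known − 3.27 × (depth of known layers): K_1 = 91.6866 − 3.27×35.17 = −23.3193; K_2 = 0 − 3.27×(1.59 + 0) = −5.1993.
Balance: K_1 = K_2 − x×(3.27 − 2.66), so x = (K_2 − K_1)/(3.27 − 2.66) = 18.12/0.61 = 29.7 km.

29.7 km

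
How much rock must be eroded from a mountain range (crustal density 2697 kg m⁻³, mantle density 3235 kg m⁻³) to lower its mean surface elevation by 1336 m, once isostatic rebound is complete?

8030 m

Net drop Δ = e − u = e − e ρ_c/ρ_m = e (ρ_m − ρ_c)/ρ_m.
e = Δ ρ_m/(ρ_m − ρ_c) = 1336 m × 3235/538 = 8030 m.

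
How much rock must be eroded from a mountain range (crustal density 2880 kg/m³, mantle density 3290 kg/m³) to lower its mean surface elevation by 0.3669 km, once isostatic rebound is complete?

2.94 km

Net drop Δ = e − u = e − e ρ_c/ρ_m = e (ρ_m − ρ_c)/ρ_m.
e = Δ ρ_m/(ρ_m − ρ_c) = 0.3669 km × 3290/410 = 2.94 km.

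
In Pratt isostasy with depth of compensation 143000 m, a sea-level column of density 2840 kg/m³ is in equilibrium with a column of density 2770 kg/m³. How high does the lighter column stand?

ρ_ref D = ρ (D + h) → h = D (ρ_ref − ρ)/ρ.
h = 143000 m × (2840 − 2770)/2770 = 3610 m.

3610 m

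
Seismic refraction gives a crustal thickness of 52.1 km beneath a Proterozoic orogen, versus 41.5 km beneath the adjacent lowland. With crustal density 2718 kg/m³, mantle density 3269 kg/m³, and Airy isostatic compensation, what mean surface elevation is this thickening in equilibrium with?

Excess crust Δ = 52.1 km − 41.5 km = 10.6 km, split between elevation h and root r with h + r = Δ.
Airy balance ρ_c h = (ρ_m − ρ_c) r gives r = h ρ_c/(ρ_m − ρ_c), so h (1 + ρ_c/(ρ_m − ρ_c)) = Δ, i.e. h = Δ (ρ_m − ρ_c)/ρ_m.
h = 10.6 km × 551/3269 = 1.79 km.

1.79 km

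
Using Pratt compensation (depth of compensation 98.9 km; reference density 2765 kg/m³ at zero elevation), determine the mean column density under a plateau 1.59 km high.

Pratt balance: ρ_ref D = ρ (D + h).
ρ = ρ_ref D/(D + h) = 2765 × 98.9 km/(98.9 km + 1.59 km) = 2720 kg/m³.

2720 kg/m³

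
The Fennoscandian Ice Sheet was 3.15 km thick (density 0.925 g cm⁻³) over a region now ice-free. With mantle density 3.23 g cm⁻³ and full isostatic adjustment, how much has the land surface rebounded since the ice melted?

0.902 km

Removing the load lets mantle flow back in; uplift u satisfies ρ_ice t = ρ_m u.
u = t ρ_ice/ρ_m = 3.15 km × 0.925/3.23 = 0.902 km.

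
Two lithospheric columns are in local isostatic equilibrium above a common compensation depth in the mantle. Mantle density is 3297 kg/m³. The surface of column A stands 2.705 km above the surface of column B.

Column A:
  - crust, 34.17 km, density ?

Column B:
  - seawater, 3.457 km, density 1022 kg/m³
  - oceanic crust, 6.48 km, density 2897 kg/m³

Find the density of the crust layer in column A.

2730 kg/m³

Take the compensation level at the base of the deeper column (depth z_c below the surface of column A) and equate Σ ρ_i t_i down to z_c; mantle fills any gap and the z_c terms cancel.
Column A: 34.17×ρ + (z_c − 34.17)×3297
Column B: 2.705×0 + 3.457×1022 + 6.48×2897 + (z_c − 2.705 − 9.937)×3297
The z_c×3297 term appears on both sides and cancels. Collect the known terms of each column as K = Σ(ρt)_known − 3297 × (depth of known layers): K_A = 0 − 3297×34.17 = −112658.49; K_B = 22305.614 − 3297×(2.705 + 9.937) = −19375.06.
Balance: K_A + 34.17×ρ = K_B, so ρ = (K_B − K_A)/34.17 = 93283.4/34.17 = 2730 kg/m³.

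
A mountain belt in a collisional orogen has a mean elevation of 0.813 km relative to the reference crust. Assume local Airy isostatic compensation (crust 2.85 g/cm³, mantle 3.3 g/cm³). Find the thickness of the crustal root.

Equating mass per unit area of the two columns: the weight of the topography is balanced by the buoyancy of the root, ρ_c h = (ρ_m − ρ_c) r.
r = h · ρ_c / (ρ_m − ρ_c) = 0.813 km × 2.85 / (3.3 − 2.85) = 5.15 km.

5.15 km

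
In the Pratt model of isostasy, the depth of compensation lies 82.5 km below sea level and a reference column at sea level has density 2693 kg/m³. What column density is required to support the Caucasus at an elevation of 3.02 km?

Pratt balance: ρ_ref D = ρ (D + h).
ρ = ρ_ref D/(D + h) = 2693 × 82.5 km/(82.5 km + 3.02 km) = 2600 kg/m³.

2600 kg/m³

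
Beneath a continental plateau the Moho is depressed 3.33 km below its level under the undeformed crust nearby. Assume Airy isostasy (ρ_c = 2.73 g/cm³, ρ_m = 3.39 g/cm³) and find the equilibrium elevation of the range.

0.805 km

By Archimedes' principle applied to the lithosphere: ρ_c h = (ρ_m − ρ_c) r.
h = r (ρ_m − ρ_c) / ρ_c = 3.33 km × (3.39 − 2.73) / 2.73 = 0.805 km.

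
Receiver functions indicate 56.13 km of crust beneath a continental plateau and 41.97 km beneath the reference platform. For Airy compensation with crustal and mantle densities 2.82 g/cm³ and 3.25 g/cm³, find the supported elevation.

Excess crust Δ = 56.13 km − 41.97 km = 14.16 km, split between elevation h and root r with h + r = Δ.
Airy balance ρ_c h = (ρ_m − ρ_c) r gives r = h ρ_c/(ρ_m − ρ_c), so h (1 + ρ_c/(ρ_m − ρ_c)) = Δ, i.e. h = Δ (ρ_m − ρ_c)/ρ_m.
h = 14.16 km × 0.43/3.25 = 1.87 km.

1.87 km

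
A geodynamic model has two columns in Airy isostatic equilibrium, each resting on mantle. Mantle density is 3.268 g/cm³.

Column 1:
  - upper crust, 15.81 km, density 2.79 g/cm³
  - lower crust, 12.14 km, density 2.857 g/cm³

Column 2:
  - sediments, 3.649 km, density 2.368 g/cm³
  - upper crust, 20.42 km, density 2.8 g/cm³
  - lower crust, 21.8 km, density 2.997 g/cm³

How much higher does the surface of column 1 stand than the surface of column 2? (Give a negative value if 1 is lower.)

For any compensation level in the mantle, the mantle terms cancel and isostasy reduces to e = (Σt_1 − Σt_2) − (Σ(ρt)_1 − Σ(ρt)_2) / ρ_m.
Σt_1 = 27.95 km; Σt_2 = 45.869 km; Σ(ρt)_1 = 78.79388; Σ(ρt)_2 = 131.151432 (in km·g/cm³).
e = (27.95 − 45.869) − (78.79388 − 131.151432) / 3.268 = −1.9 km.

−1.9 km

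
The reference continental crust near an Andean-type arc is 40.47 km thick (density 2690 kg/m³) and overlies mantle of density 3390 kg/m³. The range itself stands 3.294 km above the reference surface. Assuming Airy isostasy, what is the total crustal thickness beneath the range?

Root depth r = h ρ_c / (ρ_m − ρ_c) = 3.294 km × 2690 / 700 = 12.66 km.
Total thickness = T + h + r = 40.47 km + 3.294 km + 12.66 km = 56.4 km.

56.4 km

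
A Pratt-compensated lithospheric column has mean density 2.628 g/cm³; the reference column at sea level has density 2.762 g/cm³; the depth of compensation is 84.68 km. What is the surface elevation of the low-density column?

ρ_ref D = ρ (D + h) → h = D (ρ_ref − ρ)/ρ.
h = 84.68 km × (2.762 − 2.628)/2.628 = 4.32 km.

4.32 km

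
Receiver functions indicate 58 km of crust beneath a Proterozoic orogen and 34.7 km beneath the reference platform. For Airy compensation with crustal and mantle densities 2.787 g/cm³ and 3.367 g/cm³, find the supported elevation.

Excess crust Δ = 58 km − 34.7 km = 23.3 km, split between elevation h and root r with h + r = Δ.
Airy balance ρ_c h = (ρ_m − ρ_c) r gives r = h ρ_c/(ρ_m − ρ_c), so h (1 + ρ_c/(ρ_m − ρ_c)) = Δ, i.e. h = Δ (ρ_m − ρ_c)/ρ_m.
h = 23.3 km × 0.58/3.367 = 4.01 km.

4.01 km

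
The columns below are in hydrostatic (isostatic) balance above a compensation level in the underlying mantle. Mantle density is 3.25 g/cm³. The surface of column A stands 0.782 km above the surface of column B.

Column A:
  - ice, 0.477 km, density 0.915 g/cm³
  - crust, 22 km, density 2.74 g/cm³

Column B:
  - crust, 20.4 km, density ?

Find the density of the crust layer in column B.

Take the compensation level at the base of the deeper column (depth z_c below the surface of column A) and equate Σ ρ_i t_i down to z_c; mantle fills any gap and the z_c terms cancel.
Column A: 0.477×0.915 + 22×2.74 + (z_c − 22.477)×3.25
Column B: 0.782×0 + 20.4×ρ + (z_c − 0.782 − 20.4)×3.25
The z_c×3.25 term appears on both sides and cancels. Collect the known terms of each column as K = Σ(ρt)_known − 3.25 × (depth of known layers): K_A = 60.716455 − 3.25×22.477 = −12.333795; K_B = 0 − 3.25×(0.782 + 20.4) = −68.8415.
Balance: K_A = K_B + 20.4×ρ, so ρ = (K_A − K_B)/20.4 = 56.5077/20.4 = 2.77 g/cm³.

2.77 g/cm³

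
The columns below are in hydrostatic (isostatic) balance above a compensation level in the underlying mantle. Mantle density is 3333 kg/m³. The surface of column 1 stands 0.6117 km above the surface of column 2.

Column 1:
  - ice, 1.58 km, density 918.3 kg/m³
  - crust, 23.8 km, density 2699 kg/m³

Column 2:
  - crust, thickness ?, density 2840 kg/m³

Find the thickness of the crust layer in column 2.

34.2 km

Take the compensation level at the base of the deeper column (depth z_c below the surface of column 1) and equate Σ ρ_i t_i down to z_c; mantle fills any gap and the z_c terms cancel.
Column 1: 1.58×918.3 + 23.8×2699 + (z_c − 25.38)×3333
Column 2: 0.6117×0 + x×2840 + (z_c − 0.6117 − 0 − x)×3333
The z_c×3333 term appears on both sides and cancels. Collect the known terms of each column as K = Σ(ρt)_known − 3333 × (depth of known layers): K_1 = 65687.114 − 3333×25.38 = −18904.426; K_2 = 0 − 3333×(0.6117 + 0) = −2038.7961.
Balance: K_1 = K_2 − x×(3333 − 2840), so x = (K_2 − K_1)/(3333 − 2840) = 16865.6/493 = 34.2 km.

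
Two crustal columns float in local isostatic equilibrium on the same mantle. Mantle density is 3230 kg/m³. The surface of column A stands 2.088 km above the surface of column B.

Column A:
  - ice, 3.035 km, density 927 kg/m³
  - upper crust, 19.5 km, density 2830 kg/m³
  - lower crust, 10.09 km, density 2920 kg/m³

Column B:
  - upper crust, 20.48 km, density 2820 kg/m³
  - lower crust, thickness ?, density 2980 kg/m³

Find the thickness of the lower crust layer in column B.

11.1 km

Take the compensation level at the base of the deeper column (depth z_c below the surface of column A) and equate Σ ρ_i t_i down to z_c; mantle fills any gap and the z_c terms cancel.
Column A: 3.035×927 + 19.5×2830 + 10.09×2920 + (z_c − 32.625)×3230
Column B: 2.088×0 + 20.48×2820 + x×2980 + (z_c − 2.088 − 20.48 − x)×3230
The z_c×3230 term appears on both sides and cancels. Collect the known terms of each column as K = Σ(ρt)_known − 3230 × (depth of known layers): K_A = 87461.245 − 3230×32.625 = −17917.505; K_B = 57753.6 − 3230×(2.088 + 20.48) = −15141.04.
Balance: K_A = K_B − x×(3230 − 2980), so x = (K_B − K_A)/(3230 − 2980) = 2776.47/250 = 11.1 km.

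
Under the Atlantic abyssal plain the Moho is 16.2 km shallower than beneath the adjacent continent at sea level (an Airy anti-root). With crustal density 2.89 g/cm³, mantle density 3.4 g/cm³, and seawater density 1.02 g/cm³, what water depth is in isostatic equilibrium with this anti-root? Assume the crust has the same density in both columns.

4.42 km

Replacing a thickness d of crust by seawater at the top must be balanced by replacing crust with mantle at the base: d (ρ_c − ρ_w) = a (ρ_m − ρ_c).
d = a (ρ_m − ρ_c)/(ρ_c − ρ_w) = 16.2 km × 0.51/1.87 = 4.42 km.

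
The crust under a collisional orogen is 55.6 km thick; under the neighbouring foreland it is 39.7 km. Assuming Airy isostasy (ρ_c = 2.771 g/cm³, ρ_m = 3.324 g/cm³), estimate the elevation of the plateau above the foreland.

Excess crust Δ = 55.6 km − 39.7 km = 15.9 km, split between elevation h and root r with h + r = Δ.
Airy balance ρ_c h = (ρ_m − ρ_c) r gives r = h ρ_c/(ρ_m − ρ_c), so h (1 + ρ_c/(ρ_m − ρ_c)) = Δ, i.e. h = Δ (ρ_m − ρ_c)/ρ_m.
h = 15.9 km × 0.553/3.324 = 2.65 km.

2.65 km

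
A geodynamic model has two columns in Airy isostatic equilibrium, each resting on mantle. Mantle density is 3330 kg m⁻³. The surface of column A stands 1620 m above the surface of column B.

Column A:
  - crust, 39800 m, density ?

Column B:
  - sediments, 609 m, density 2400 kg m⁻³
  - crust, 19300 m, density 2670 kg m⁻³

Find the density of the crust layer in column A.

Take the compensation level at the base of the deeper column (depth z_c below the surface of column A) and equate Σ ρ_i t_i down to z_c; mantle fills any gap and the z_c terms cancel.
Column A: 39800×ρ + (z_c − 39800)×3330
Column B: 1620×0 + 609×2400 + 19300×2670 + (z_c − 1620 − 19909)×3330
The z_c×3330 term appears on both sides and cancels. Collect the known terms of each column as K = Σ(ρt)_known − 3330 × (depth of known layers): K_A = 0 − 3330×39800 = −132534000; K_B = 52992600 − 3330×(1620 + 19909) = −18698970.
Balance: K_A + 39800×ρ = K_B, so ρ = (K_B − K_A)/39800 = 113835000/39800 = 2860 kg m⁻³.

2860 kg m⁻³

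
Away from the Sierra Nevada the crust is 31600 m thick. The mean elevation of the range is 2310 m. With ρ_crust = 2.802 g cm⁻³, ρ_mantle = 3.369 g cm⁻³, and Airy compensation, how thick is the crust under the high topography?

45300 m

Root depth r = h ρ_c / (ρ_m − ρ_c) = 2310 m × 2.802 / 0.567 = 11420 m.
Total thickness = T + h + r = 31600 m + 2310 m + 11420 m = 45300 m.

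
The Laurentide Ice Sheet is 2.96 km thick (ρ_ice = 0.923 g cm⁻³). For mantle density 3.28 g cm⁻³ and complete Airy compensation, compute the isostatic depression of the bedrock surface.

0.833 km

By Archimedes' principle applied to the lithosphere: the ice load ρ_ice t is balanced by mantle displaced below, ρ_m s.
s = t ρ_ice / ρ_m = 2.96 km × 0.923/3.28 = 0.833 km.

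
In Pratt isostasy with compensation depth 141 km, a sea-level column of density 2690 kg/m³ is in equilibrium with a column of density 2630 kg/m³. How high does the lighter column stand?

3.22 km

ρ_ref D = ρ (D + h) → h = D (ρ_ref − ρ)/ρ.
h = 141 km × (2690 − 2630)/2630 = 3.22 km.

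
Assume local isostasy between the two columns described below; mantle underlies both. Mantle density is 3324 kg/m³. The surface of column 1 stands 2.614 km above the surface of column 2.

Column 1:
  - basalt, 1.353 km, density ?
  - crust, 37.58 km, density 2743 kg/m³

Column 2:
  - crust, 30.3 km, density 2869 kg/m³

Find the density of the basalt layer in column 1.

2850 kg/m³

Take the compensation level at the base of the deeper column (depth z_c below the surface of column 1) and equate Σ ρ_i t_i down to z_c; mantle fills any gap and the z_c terms cancel.
Column 1: 1.353×ρ + 37.58×2743 + (z_c − 38.933)×3324
Column 2: 2.614×0 + 30.3×2869 + (z_c − 2.614 − 30.3)×3324
The z_c×3324 term appears on both sides and cancels. Collect the known terms of each column as K = Σ(ρt)_known − 3324 × (depth of known layers): K_1 = 103081.94 − 3324×38.933 = −26331.352; K_2 = 86930.7 − 3324×(2.614 + 30.3) = −22475.436.
Balance: K_1 + 1.353×ρ = K_2, so ρ = (K_2 − K_1)/1.353 = 3855.92/1.353 = 2850 kg/m³.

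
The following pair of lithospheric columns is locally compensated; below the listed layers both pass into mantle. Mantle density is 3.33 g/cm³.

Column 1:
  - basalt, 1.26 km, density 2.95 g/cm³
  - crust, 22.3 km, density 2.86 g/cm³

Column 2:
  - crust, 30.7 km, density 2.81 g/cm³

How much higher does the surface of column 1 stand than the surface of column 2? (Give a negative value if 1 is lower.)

−1.5 km

For any compensation level in the mantle, the mantle terms cancel and isostasy reduces to e = (Σt_1 − Σt_2) − (Σ(ρt)_1 − Σ(ρt)_2) / ρ_m.
Σt_1 = 23.56 km; Σt_2 = 30.7 km; Σ(ρt)_1 = 67.495; Σ(ρt)_2 = 86.267 (in km·g/cm³).
e = (23.56 − 30.7) − (67.495 − 86.267) / 3.33 = −1.5 km.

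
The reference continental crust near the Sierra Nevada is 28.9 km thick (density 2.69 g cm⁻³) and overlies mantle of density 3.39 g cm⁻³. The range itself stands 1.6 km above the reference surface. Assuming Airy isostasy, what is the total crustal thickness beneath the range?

Root depth r = h ρ_c / (ρ_m − ρ_c) = 1.6 km × 2.69 / 0.7 = 6.149 km.
Total thickness = T + h + r = 28.9 km + 1.6 km + 6.149 km = 36.6 km.

36.6 km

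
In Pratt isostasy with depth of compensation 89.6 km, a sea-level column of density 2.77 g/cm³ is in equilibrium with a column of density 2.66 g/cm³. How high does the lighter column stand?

3.71 km

ρ_ref D = ρ (D + h) → h = D (ρ_ref − ρ)/ρ.
h = 89.6 km × (2.77 − 2.66)/2.66 = 3.71 km.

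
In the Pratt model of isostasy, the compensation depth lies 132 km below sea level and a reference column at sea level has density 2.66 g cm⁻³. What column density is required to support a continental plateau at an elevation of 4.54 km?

2.57 g cm⁻³

Pratt balance: ρ_ref D = ρ (D + h).
ρ = ρ_ref D/(D + h) = 2.66 × 132 km/(132 km + 4.54 km) = 2.57 g cm⁻³.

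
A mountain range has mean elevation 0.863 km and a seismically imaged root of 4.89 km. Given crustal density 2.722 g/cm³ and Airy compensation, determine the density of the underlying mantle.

Airy balance: ρ_c h = (ρ_m − ρ_c) r → ρ_m = ρ_c (1 + h/r).
ρ_m = 2.722 × (1 + 0.863 km/4.89 km) = 3.2 g/cm³.

3.2 g/cm³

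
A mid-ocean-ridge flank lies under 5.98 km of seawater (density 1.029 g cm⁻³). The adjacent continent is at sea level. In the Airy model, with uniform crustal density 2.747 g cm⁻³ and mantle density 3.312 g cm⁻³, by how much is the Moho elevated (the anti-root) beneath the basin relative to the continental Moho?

18.2 km

Isostatic balance requires: replacing crust with seawater at the top is compensated by replacing crust with mantle at the base: d (ρ_c − ρ_w) = a (ρ_m − ρ_c).
a = d (ρ_c − ρ_w)/(ρ_m − ρ_c) = 5.98 km × 1.718/0.565 = 18.2 km.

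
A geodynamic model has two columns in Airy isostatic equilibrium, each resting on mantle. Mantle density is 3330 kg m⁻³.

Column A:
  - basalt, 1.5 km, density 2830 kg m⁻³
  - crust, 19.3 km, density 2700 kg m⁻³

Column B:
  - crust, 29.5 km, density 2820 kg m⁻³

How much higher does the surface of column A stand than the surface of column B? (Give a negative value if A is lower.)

−0.641 km

For any compensation level in the mantle, the mantle terms cancel and isostasy reduces to e = (Σt_A − Σt_B) − (Σ(ρt)_A − Σ(ρt)_B) / ρ_m.
Σt_A = 20.8 km; Σt_B = 29.5 km; Σ(ρt)_A = 56355; Σ(ρt)_B = 83190 (in km·kg m⁻³).
e = (20.8 − 29.5) − (56355 − 83190) / 3330 = −0.641 km.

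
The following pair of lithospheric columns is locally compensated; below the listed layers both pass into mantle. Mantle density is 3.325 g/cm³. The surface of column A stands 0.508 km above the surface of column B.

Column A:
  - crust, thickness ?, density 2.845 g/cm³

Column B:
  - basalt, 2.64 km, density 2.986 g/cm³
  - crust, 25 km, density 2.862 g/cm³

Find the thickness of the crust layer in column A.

29.5 km

Take the compensation level at the base of the deeper column (depth z_c below the surface of column A) and equate Σ ρ_i t_i down to z_c; mantle fills any gap and the z_c terms cancel.
Column A: x×2.845 + (z_c − 0 − x)×3.325
Column B: 0.508×0 + 2.64×2.986 + 25×2.862 + (z_c − 0.508 − 27.64)×3.325
The z_c×3.325 term appears on both sides and cancels. Collect the known terms of each column as K = Σ(ρt)_known − 3.325 × (depth of known layers): K_A = 0 − 3.325×0 = 0; K_B = 79.43304 − 3.325×(0.508 + 27.64) = −14.15906.
Balance: K_A − x×(3.325 − 2.845) = K_B, so x = (K_A − K_B)/(3.325 − 2.845) = 14.1591/0.48 = 29.5 km.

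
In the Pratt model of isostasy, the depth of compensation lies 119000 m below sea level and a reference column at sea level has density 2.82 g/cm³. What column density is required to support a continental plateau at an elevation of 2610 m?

2.76 g/cm³

Pratt balance: ρ_ref D = ρ (D + h).
ρ = ρ_ref D/(D + h) = 2.82 × 119000 m/(119000 m + 2610 m) = 2.76 g/cm³.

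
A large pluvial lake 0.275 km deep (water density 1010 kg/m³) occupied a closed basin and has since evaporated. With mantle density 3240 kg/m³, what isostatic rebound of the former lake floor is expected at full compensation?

u = d ρ_w/ρ_m = 0.275 km × 1010/3240 = 0.0857 km.

0.0857 km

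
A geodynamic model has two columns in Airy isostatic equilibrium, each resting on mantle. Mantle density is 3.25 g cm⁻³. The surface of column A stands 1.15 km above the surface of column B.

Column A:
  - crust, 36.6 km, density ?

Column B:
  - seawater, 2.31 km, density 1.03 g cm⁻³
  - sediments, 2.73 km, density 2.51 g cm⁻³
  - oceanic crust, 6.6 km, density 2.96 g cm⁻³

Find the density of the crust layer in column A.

2.9 g cm⁻³

Take the compensation level at the base of the deeper column (depth z_c below the surface of column A) and equate Σ ρ_i t_i down to z_c; mantle fills any gap and the z_c terms cancel.
Column A: 36.6×ρ + (z_c − 36.6)×3.25
Column B: 1.15×0 + 2.31×1.03 + 2.73×2.51 + 6.6×2.96 + (z_c − 1.15 − 11.64)×3.25
The z_c×3.25 term appears on both sides and cancels. Collect the known terms of each column as K = Σ(ρt)_known − 3.25 × (depth of known layers): K_A = 0 − 3.25×36.6 = −118.95; K_B = 28.7676 − 3.25×(1.15 + 11.64) = −12.7999.
Balance: K_A + 36.6×ρ = K_B, so ρ = (K_B − K_A)/36.6 = 106.15/36.6 = 2.9 g cm⁻³.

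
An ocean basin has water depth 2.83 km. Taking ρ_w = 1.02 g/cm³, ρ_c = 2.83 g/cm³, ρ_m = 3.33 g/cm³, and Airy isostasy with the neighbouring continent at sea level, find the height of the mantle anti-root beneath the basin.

10.2 km

Isostatic balance requires: replacing crust with seawater at the top is compensated by replacing crust with mantle at the base: d (ρ_c − ρ_w) = a (ρ_m − ρ_c).
a = d (ρ_c − ρ_w)/(ρ_m − ρ_c) = 2.83 km × 1.81/0.5 = 10.2 km.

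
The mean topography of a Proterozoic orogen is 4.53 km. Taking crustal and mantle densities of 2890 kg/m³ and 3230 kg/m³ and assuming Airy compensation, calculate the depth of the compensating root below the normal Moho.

In Airy isostatic equilibrium: the weight of the topography is balanced by the buoyancy of the root, ρ_c h = (ρ_m − ρ_c) r.
r = h · ρ_c / (ρ_m − ρ_c) = 4.53 km × 2890 / (3230 − 2890) = 38.5 km.

38.5 km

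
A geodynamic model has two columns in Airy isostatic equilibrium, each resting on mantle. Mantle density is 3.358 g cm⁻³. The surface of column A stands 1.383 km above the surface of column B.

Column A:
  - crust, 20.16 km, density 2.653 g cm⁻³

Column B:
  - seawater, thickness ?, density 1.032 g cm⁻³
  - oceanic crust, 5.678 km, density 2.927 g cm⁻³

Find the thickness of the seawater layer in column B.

3.06 km

Take the compensation level at the base of the deeper column (depth z_c below the surface of column A) and equate Σ ρ_i t_i down to z_c; mantle fills any gap and the z_c terms cancel.
Column A: 20.16×2.653 + (z_c − 20.16)×3.358
Column B: 1.383×0 + x×1.032 + 5.678×2.927 + (z_c − 1.383 − 5.678 − x)×3.358
The z_c×3.358 term appears on both sides and cancels. Collect the known terms of each column as K = Σ(ρt)_known − 3.358 × (depth of known layers): K_A = 53.48448 − 3.358×20.16 = −14.2128; K_B = 16.619506 − 3.358×(1.383 + 5.678) = −7.091332.
Balance: K_A = K_B − x×(3.358 − 1.032), so x = (K_B − K_A)/(3.358 − 1.032) = 7.12147/2.326 = 3.06 km.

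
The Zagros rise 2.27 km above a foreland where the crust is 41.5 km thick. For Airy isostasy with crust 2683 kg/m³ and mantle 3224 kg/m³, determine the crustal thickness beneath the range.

Root depth r = h ρ_c / (ρ_m − ρ_c) = 2.27 km × 2683 / 541 = 11.26 km.
Total thickness = T + h + r = 41.5 km + 2.27 km + 11.26 km = 55 km.

55 km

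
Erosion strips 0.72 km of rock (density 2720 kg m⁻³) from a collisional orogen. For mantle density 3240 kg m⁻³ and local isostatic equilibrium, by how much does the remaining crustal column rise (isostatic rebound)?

Unloading: uplift u = e ρ_c/ρ_m = 0.72 km × 2720/3240 = 0.604 km.

0.604 km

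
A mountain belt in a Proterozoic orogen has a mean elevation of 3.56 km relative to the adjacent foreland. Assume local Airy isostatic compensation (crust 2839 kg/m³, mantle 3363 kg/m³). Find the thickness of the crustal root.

Balancing pressure at the compensation depth: the weight of the topography is balanced by the buoyancy of the root, ρ_c h = (ρ_m − ρ_c) r.
r = h · ρ_c / (ρ_m − ρ_c) = 3.56 km × 2839 / (3363 − 2839) = 19.3 km.

19.3 km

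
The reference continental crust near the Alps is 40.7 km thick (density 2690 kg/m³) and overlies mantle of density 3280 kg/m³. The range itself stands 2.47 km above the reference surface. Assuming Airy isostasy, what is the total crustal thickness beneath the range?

54.4 km

Root depth r = h ρ_c / (ρ_m − ρ_c) = 2.47 km × 2690 / 590 = 11.26 km.
Total thickness = T + h + r = 40.7 km + 2.47 km + 11.26 km = 54.4 km.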